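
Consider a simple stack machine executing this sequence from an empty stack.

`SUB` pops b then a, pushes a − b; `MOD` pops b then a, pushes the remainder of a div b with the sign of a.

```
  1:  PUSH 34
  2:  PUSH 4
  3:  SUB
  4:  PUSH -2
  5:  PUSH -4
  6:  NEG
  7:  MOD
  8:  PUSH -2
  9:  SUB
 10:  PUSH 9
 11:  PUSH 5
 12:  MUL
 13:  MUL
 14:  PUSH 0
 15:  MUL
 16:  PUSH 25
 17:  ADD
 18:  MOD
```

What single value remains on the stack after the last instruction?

5

PUSH 34 -> [34]
PUSH 4  -> [34, 4]
SUB     -> [30]
PUSH -2 -> [30, -2]
PUSH -4 -> [30, -2, -4]
NEG     -> [30, -2, 4]
MOD     -> [30, -2]
PUSH -2 -> [30, -2, -2]
SUB     -> [30, 0]
PUSH 9  -> [30, 0, 9]
PUSH 5  -> [30, 0, 9, 5]
MUL     -> [30, 0, 45]
MUL     -> [30, 0]
PUSH 0  -> [30, 0, 0]
MUL     -> [30, 0]
PUSH 25 -> [30, 0, 25]
ADD     -> [30, 25]
MOD     -> [5]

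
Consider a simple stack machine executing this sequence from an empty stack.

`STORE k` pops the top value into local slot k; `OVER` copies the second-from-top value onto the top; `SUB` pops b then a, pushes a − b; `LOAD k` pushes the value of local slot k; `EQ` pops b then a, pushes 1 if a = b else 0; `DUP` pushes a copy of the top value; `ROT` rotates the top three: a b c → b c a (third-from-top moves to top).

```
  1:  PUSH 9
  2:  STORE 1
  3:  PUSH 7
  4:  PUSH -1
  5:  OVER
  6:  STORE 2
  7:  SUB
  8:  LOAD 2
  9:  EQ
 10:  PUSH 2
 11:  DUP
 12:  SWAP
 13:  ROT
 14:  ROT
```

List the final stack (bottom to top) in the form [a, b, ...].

[2, 0, 2]

PUSH 9  : 9
STORE 1 : (empty)
PUSH 7  : 7
PUSH -1 : 7 -1
OVER    : 7 -1 7
STORE 2 : 7 -1
SUB     : 8
LOAD 2  : 8 7
EQ      : 0
PUSH 2  : 0 2
DUP     : 0 2 2
SWAP    : 0 2 2
ROT     : 2 2 0
ROT     : 2 0 2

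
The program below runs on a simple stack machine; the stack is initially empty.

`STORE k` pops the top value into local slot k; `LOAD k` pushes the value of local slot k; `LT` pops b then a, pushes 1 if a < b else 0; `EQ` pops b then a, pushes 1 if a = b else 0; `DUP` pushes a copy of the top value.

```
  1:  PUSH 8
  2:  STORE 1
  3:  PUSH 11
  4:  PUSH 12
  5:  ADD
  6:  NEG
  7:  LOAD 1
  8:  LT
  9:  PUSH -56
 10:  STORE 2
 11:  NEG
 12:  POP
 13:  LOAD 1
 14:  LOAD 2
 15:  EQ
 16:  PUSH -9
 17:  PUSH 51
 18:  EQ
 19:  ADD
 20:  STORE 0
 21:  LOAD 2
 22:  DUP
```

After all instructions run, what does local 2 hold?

-56

PUSH 8   : 8
STORE 1  : (empty)
PUSH 11  : 11
PUSH 12  : 11 12
ADD      : 23
NEG      : -23
LOAD 1   : -23 8
LT       : 1
PUSH -56 : 1 -56
STORE 2  : 1
NEG      : -1
POP      : (empty)
LOAD 1   : 8
LOAD 2   : 8 -56
EQ       : 0
PUSH -9  : 0 -9
PUSH 51  : 0 -9 51
EQ       : 0 0
ADD      : 0
STORE 0  : (empty)
LOAD 2   : -56
DUP      : -56 -56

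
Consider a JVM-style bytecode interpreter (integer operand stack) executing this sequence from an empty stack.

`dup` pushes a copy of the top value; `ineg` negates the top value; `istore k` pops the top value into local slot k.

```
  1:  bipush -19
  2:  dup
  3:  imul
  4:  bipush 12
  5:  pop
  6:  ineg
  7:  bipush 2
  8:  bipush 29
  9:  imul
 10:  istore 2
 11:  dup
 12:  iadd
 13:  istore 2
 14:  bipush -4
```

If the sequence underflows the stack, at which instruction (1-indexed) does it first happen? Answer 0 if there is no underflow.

0

bipush -19 → -19
dup        → -19 -19
imul       → 361
bipush 12  → 361 12
pop        → 361
ineg       → -361
bipush 2   → -361 2
bipush 29  → -361 2 29
imul       → -361 58
istore 2   → -361
dup        → -361 -361
iadd       → -722
istore 2   → (empty)
bipush -4  → -4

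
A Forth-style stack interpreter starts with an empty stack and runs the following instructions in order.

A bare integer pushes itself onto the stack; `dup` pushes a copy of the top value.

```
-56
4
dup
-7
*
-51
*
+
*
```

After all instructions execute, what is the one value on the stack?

-80192

-56 → -56
4   → -56 4
dup → -56 4 4
-7  → -56 4 4 -7
*   → -56 4 -28
-51 → -56 4 -28 -51
*   → -56 4 1428
+   → -56 1432
*   → -80192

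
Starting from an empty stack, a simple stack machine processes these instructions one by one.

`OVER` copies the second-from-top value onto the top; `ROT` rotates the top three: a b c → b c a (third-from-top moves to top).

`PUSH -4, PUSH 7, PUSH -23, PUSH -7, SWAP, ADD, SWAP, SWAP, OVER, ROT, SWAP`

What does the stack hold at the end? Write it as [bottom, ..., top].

PUSH -4  : [-4]
PUSH 7   : [-4, 7]
PUSH -23 : [-4, 7, -23]
PUSH -7  : [-4, 7, -23, -7]
SWAP     : [-4, 7, -7, -23]
ADD      : [-4, 7, -30]
SWAP     : [-4, -30, 7]
SWAP     : [-4, 7, -30]
OVER     : [-4, 7, -30, 7]
ROT      : [-4, -30, 7, 7]
SWAP     : [-4, -30, 7, 7]

[-4, -30, 7, 7]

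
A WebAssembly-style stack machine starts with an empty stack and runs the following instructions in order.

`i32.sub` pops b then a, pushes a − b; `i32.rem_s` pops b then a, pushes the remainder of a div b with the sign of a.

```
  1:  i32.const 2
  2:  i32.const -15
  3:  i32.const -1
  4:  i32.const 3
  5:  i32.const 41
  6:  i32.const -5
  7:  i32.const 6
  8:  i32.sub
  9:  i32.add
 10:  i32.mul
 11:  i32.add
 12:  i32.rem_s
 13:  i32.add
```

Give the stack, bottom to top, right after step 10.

i32.const 2   → [2]
i32.const -15 → [2, -15]
i32.const -1  → [2, -15, -1]
i32.const 3   → [2, -15, -1, 3]
i32.const 41  → [2, -15, -1, 3, 41]
i32.const -5  → [2, -15, -1, 3, 41, -5]
i32.const 6   → [2, -15, -1, 3, 41, -5, 6]
i32.sub       → [2, -15, -1, 3, 41, -11]
i32.add       → [2, -15, -1, 3, 30]
i32.mul       → [2, -15, -1, 90]

[2, -15, -1, 90]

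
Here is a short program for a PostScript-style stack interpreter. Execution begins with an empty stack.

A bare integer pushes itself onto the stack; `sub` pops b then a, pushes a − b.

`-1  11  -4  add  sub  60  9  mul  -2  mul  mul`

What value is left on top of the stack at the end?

-1  -> -1
11  -> -1 11
-4  -> -1 11 -4
add -> -1 7
sub -> -8
60  -> -8 60
9   -> -8 60 9
mul -> -8 540
-2  -> -8 540 -2
mul -> -8 -1080
mul -> 8640

8640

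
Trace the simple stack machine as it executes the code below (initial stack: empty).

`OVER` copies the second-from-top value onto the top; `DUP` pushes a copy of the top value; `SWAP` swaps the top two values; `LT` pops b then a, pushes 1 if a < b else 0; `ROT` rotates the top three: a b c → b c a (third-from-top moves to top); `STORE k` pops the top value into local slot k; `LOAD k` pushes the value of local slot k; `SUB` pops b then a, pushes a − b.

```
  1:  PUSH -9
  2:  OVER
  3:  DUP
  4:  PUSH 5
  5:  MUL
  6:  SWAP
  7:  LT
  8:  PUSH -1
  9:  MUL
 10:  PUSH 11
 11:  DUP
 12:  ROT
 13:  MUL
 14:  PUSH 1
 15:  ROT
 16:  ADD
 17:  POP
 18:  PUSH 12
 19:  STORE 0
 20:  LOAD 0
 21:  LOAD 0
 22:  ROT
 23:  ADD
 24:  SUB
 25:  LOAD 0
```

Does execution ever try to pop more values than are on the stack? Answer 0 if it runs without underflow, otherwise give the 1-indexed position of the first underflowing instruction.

2

PUSH -9 -> -9
OVER  — needs 2 operands, stack has 1 → underflow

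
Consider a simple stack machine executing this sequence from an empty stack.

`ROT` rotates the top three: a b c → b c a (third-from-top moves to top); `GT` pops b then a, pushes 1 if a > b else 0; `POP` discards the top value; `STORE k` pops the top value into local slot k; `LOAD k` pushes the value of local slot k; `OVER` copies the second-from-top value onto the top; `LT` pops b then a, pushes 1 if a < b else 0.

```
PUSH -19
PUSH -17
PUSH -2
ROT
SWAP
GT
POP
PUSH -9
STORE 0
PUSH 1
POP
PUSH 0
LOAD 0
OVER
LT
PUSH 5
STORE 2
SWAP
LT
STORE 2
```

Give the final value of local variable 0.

-9

PUSH -19 : [-19]
PUSH -17 : [-19, -17]
PUSH -2  : [-19, -17, -2]
ROT      : [-17, -2, -19]
SWAP     : [-17, -19, -2]
GT       : [-17, 0]
POP      : [-17]
PUSH -9  : [-17, -9]
STORE 0  : [-17]
PUSH 1   : [-17, 1]
POP      : [-17]
PUSH 0   : [-17, 0]
LOAD 0   : [-17, 0, -9]
OVER     : [-17, 0, -9, 0]
LT       : [-17, 0, 1]
PUSH 5   : [-17, 0, 1, 5]
STORE 2  : [-17, 0, 1]
SWAP     : [-17, 1, 0]
LT       : [-17, 0]
STORE 2  : [-17]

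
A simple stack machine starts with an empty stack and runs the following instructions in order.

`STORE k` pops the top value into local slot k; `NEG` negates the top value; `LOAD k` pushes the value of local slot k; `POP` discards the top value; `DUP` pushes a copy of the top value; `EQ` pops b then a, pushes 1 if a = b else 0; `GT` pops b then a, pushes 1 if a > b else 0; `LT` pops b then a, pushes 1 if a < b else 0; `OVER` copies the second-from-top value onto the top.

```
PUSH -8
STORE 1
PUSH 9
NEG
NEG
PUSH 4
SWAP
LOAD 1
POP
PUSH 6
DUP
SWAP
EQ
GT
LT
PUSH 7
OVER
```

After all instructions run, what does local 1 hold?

PUSH -8 → -8
STORE 1 → (empty)
PUSH 9  → 9
NEG     → -9
NEG     → 9
PUSH 4  → 9 4
SWAP    → 4 9
LOAD 1  → 4 9 -8
POP     → 4 9
PUSH 6  → 4 9 6
DUP     → 4 9 6 6
SWAP    → 4 9 6 6
EQ      → 4 9 1
GT      → 4 1
LT      → 0
PUSH 7  → 0 7
OVER    → 0 7 0

-8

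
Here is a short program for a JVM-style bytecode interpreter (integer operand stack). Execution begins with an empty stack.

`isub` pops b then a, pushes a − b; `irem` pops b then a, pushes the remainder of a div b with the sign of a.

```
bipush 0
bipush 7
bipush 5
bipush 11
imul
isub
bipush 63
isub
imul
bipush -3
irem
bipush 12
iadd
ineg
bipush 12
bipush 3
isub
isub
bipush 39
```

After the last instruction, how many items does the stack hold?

bipush 0  : 0
bipush 7  : 0 7
bipush 5  : 0 7 5
bipush 11 : 0 7 5 11
imul      : 0 7 55
isub      : 0 -48
bipush 63 : 0 -48 63
isub      : 0 -111
imul      : 0
bipush -3 : 0 -3
irem      : 0
bipush 12 : 0 12
iadd      : 12
ineg      : -12
bipush 12 : -12 12
bipush 3  : -12 12 3
isub      : -12 9
isub      : -21
bipush 39 : -21 39

2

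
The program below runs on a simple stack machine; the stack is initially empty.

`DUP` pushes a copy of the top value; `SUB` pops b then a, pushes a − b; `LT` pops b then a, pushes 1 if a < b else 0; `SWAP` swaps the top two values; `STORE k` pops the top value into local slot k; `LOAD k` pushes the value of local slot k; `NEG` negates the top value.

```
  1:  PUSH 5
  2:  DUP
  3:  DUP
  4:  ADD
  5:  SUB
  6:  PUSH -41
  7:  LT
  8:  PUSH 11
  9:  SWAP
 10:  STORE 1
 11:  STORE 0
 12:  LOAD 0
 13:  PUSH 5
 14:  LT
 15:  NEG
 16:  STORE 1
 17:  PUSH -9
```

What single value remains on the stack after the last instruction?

-9

PUSH 5   -> [5]
DUP      -> [5, 5]
DUP      -> [5, 5, 5]
ADD      -> [5, 10]
SUB      -> [-5]
PUSH -41 -> [-5, -41]
LT       -> [0]
PUSH 11  -> [0, 11]
SWAP     -> [11, 0]
STORE 1  -> [11]
STORE 0  -> []
LOAD 0   -> [11]
PUSH 5   -> [11, 5]
LT       -> [0]
NEG      -> [0]
STORE 1  -> []
PUSH -9  -> [-9]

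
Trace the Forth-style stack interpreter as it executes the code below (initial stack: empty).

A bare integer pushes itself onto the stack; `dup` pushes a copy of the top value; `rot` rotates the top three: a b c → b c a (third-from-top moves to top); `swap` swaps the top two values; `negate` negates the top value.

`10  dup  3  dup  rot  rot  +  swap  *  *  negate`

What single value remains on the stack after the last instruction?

10     → 10
dup    → 10 10
3      → 10 10 3
dup    → 10 10 3 3
rot    → 10 3 3 10
rot    → 10 3 10 3
+      → 10 3 13
swap   → 10 13 3
*      → 10 39
*      → 390
negate → -390

-390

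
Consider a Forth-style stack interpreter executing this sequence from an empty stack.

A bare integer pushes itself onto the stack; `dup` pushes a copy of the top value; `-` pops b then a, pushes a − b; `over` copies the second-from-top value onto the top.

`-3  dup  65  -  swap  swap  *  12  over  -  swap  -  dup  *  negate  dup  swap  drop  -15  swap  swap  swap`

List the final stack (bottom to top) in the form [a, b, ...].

-3      [-3]
dup     [-3, -3]
65      [-3, -3, 65]
-       [-3, -68]
swap    [-68, -3]
swap    [-3, -68]
*       [204]
12      [204, 12]
over    [204, 12, 204]
-       [204, -192]
swap    [-192, 204]
-       [-396]
dup     [-396, -396]
*       [156816]
negate  [-156816]
dup     [-156816, -156816]
swap    [-156816, -156816]
drop    [-156816]
-15     [-156816, -15]
swap    [-15, -156816]
swap    [-156816, -15]
swap    [-15, -156816]

[-15, -156816]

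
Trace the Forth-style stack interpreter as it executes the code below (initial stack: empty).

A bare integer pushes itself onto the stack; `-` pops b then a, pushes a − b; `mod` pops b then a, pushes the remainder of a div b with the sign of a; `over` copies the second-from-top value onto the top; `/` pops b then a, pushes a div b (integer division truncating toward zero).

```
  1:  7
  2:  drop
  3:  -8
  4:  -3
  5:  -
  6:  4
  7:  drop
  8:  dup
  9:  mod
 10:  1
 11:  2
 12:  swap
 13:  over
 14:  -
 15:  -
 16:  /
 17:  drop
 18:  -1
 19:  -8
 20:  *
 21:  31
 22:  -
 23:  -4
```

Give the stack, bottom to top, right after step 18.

7    -> 7
drop -> (empty)
-8   -> -8
-3   -> -8 -3
-    -> -5
4    -> -5 4
drop -> -5
dup  -> -5 -5
mod  -> 0
1    -> 0 1
2    -> 0 1 2
swap -> 0 2 1
over -> 0 2 1 2
-    -> 0 2 -1
-    -> 0 3
/    -> 0
drop -> (empty)
-1   -> -1

[-1]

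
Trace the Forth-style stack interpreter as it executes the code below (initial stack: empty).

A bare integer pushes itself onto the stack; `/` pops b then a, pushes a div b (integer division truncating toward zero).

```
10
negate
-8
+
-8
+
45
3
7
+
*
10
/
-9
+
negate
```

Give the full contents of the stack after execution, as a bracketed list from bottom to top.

10      [10]
negate  [-10]
-8      [-10, -8]
+       [-18]
-8      [-18, -8]
+       [-26]
45      [-26, 45]
3       [-26, 45, 3]
7       [-26, 45, 3, 7]
+       [-26, 45, 10]
*       [-26, 450]
10      [-26, 450, 10]
/       [-26, 45]
-9      [-26, 45, -9]
+       [-26, 36]
negate  [-26, -36]

[-26, -36]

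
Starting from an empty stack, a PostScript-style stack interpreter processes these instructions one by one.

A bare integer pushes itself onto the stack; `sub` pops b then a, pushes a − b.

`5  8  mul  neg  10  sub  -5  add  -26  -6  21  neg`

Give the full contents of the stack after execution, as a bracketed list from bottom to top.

[-55, -26, -6, -21]

5    [5]
8    [5, 8]
mul  [40]
neg  [-40]
10   [-40, 10]
sub  [-50]
-5   [-50, -5]
add  [-55]
-26  [-55, -26]
-6   [-55, -26, -6]
21   [-55, -26, -6, 21]
neg  [-55, -26, -6, -21]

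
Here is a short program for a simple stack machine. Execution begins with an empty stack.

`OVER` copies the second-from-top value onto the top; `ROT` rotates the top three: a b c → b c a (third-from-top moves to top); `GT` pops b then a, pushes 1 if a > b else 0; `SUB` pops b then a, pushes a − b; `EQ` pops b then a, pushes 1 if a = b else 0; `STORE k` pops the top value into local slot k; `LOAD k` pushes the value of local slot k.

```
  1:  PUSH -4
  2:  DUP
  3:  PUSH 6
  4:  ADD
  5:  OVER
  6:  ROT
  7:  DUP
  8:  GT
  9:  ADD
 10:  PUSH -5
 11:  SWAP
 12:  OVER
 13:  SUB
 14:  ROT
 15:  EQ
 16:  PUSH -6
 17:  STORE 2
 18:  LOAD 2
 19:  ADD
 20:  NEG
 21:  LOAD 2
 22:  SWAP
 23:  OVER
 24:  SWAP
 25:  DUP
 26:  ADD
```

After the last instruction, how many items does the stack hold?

4

PUSH -4 : -4
DUP     : -4 -4
PUSH 6  : -4 -4 6
ADD     : -4 2
OVER    : -4 2 -4
ROT     : 2 -4 -4
DUP     : 2 -4 -4 -4
GT      : 2 -4 0
ADD     : 2 -4
PUSH -5 : 2 -4 -5
SWAP    : 2 -5 -4
OVER    : 2 -5 -4 -5
SUB     : 2 -5 1
ROT     : -5 1 2
EQ      : -5 0
PUSH -6 : -5 0 -6
STORE 2 : -5 0
LOAD 2  : -5 0 -6
ADD     : -5 -6
NEG     : -5 6
LOAD 2  : -5 6 -6
SWAP    : -5 -6 6
OVER    : -5 -6 6 -6
SWAP    : -5 -6 -6 6
DUP     : -5 -6 -6 6 6
ADD     : -5 -6 -6 12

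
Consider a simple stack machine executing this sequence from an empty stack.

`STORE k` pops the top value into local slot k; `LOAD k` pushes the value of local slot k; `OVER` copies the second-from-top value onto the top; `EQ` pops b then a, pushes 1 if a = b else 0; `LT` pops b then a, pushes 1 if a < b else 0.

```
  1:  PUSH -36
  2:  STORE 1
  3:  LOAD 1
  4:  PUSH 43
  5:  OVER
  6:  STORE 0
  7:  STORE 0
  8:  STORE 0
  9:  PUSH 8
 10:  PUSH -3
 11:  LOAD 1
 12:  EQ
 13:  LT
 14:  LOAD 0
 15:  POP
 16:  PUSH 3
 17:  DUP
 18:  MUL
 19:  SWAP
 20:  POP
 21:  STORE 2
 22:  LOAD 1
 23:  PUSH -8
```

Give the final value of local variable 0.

-36

PUSH -36 -> -36
STORE 1  -> (empty)
LOAD 1   -> -36
PUSH 43  -> -36 43
OVER     -> -36 43 -36
STORE 0  -> -36 43
STORE 0  -> -36
STORE 0  -> (empty)
PUSH 8   -> 8
PUSH -3  -> 8 -3
LOAD 1   -> 8 -3 -36
EQ       -> 8 0
LT       -> 0
LOAD 0   -> 0 -36
POP      -> 0
PUSH 3   -> 0 3
DUP      -> 0 3 3
MUL      -> 0 9
SWAP     -> 9 0
POP      -> 9
STORE 2  -> (empty)
LOAD 1   -> -36
PUSH -8  -> -36 -8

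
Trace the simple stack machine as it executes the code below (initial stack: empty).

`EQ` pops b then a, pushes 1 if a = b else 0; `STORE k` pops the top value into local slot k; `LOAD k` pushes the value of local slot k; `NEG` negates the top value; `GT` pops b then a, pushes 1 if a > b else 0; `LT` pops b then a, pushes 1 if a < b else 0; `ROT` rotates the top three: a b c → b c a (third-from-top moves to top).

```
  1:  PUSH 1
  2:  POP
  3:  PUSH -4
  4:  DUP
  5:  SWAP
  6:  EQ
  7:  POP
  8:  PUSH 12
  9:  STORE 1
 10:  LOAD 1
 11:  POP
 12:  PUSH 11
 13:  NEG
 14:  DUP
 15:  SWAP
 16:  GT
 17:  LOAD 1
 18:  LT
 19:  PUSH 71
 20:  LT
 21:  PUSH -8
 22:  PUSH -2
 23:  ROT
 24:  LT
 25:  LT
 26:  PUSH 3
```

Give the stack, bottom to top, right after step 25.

[1]

PUSH 1  : 1
POP     : (empty)
PUSH -4 : -4
DUP     : -4 -4
SWAP    : -4 -4
EQ      : 1
POP     : (empty)
PUSH 12 : 12
STORE 1 : (empty)
LOAD 1  : 12
POP     : (empty)
PUSH 11 : 11
NEG     : -11
DUP     : -11 -11
SWAP    : -11 -11
GT      : 0
LOAD 1  : 0 12
LT      : 1
PUSH 71 : 1 71
LT      : 1
PUSH -8 : 1 -8
PUSH -2 : 1 -8 -2
ROT     : -8 -2 1
LT      : -8 1
LT      : 1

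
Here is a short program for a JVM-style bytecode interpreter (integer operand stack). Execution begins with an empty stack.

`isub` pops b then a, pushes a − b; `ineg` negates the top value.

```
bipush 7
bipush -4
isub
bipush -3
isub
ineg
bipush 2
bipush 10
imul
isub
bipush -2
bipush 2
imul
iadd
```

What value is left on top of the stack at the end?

bipush 7  -> [7]
bipush -4 -> [7, -4]
isub      -> [11]
bipush -3 -> [11, -3]
isub      -> [14]
ineg      -> [-14]
bipush 2  -> [-14, 2]
bipush 10 -> [-14, 2, 10]
imul      -> [-14, 20]
isub      -> [-34]
bipush -2 -> [-34, -2]
bipush 2  -> [-34, -2, 2]
imul      -> [-34, -4]
iadd      -> [-38]

-38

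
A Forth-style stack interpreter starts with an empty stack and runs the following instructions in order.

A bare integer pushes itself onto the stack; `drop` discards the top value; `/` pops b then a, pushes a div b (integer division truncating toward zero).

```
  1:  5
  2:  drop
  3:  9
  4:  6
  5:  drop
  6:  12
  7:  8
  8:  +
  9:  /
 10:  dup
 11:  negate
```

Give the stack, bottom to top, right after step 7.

5    → 5
drop → (empty)
9    → 9
6    → 9 6
drop → 9
12   → 9 12
8    → 9 12 8

[9, 12, 8]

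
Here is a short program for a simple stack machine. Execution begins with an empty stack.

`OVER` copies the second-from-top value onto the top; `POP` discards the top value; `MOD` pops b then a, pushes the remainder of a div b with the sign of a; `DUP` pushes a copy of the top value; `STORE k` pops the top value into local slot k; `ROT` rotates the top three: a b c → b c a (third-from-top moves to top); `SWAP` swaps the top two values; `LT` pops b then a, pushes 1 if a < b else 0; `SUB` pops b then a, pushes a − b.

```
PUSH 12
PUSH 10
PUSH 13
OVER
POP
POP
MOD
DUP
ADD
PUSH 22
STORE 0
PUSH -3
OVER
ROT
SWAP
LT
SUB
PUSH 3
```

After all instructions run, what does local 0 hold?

22

PUSH 12 : [12]
PUSH 10 : [12, 10]
PUSH 13 : [12, 10, 13]
OVER    : [12, 10, 13, 10]
POP     : [12, 10, 13]
POP     : [12, 10]
MOD     : [2]
DUP     : [2, 2]
ADD     : [4]
PUSH 22 : [4, 22]
STORE 0 : [4]
PUSH -3 : [4, -3]
OVER    : [4, -3, 4]
ROT     : [-3, 4, 4]
SWAP    : [-3, 4, 4]
LT      : [-3, 0]
SUB     : [-3]
PUSH 3  : [-3, 3]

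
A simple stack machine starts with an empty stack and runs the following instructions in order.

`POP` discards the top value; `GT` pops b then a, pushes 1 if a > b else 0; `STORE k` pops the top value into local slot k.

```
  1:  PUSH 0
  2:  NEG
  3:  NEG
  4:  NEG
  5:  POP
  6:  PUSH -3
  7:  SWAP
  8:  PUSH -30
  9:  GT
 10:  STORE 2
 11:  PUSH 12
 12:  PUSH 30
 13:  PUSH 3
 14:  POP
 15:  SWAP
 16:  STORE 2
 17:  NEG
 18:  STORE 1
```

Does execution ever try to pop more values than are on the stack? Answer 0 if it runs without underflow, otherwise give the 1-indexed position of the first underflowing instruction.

7

PUSH 0  : [0]
NEG     : [0]
NEG     : [0]
NEG     : [0]
POP     : []
PUSH -3 : [-3]
SWAP  — needs 2 operands, stack has 1 → underflow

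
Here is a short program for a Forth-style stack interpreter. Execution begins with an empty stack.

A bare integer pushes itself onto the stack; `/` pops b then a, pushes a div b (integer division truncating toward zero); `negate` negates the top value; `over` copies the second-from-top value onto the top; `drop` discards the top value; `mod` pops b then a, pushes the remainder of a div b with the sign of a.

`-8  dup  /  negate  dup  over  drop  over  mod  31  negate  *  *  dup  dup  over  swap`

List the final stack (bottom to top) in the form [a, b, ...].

[0, 0, 0, 0]

-8     → [-8]
dup    → [-8, -8]
/      → [1]
negate → [-1]
dup    → [-1, -1]
over   → [-1, -1, -1]
drop   → [-1, -1]
over   → [-1, -1, -1]
mod    → [-1, 0]
31     → [-1, 0, 31]
negate → [-1, 0, -31]
*      → [-1, 0]
*      → [0]
dup    → [0, 0]
dup    → [0, 0, 0]
over   → [0, 0, 0, 0]
swap   → [0, 0, 0, 0]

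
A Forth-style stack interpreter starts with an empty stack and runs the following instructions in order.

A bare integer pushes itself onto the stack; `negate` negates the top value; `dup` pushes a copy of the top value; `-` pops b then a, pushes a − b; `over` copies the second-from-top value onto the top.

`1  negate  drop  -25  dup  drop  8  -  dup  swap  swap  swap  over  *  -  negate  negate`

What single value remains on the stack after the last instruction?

-1122

1      -> [1]
negate -> [-1]
drop   -> []
-25    -> [-25]
dup    -> [-25, -25]
drop   -> [-25]
8      -> [-25, 8]
-      -> [-33]
dup    -> [-33, -33]
swap   -> [-33, -33]
swap   -> [-33, -33]
swap   -> [-33, -33]
over   -> [-33, -33, -33]
*      -> [-33, 1089]
-      -> [-1122]
negate -> [1122]
negate -> [-1122]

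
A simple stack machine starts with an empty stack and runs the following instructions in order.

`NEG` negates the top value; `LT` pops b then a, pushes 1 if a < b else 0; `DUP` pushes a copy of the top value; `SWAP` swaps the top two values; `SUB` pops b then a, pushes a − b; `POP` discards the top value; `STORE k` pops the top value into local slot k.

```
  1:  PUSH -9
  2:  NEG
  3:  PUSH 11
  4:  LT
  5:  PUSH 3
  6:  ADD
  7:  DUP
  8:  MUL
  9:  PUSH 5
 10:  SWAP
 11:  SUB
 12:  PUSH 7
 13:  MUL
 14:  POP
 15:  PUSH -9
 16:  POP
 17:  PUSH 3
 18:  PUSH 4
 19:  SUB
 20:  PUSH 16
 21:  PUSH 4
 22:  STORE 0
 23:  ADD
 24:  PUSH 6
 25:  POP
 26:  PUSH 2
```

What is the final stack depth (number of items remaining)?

2

PUSH -9 : -9
NEG     : 9
PUSH 11 : 9 11
LT      : 1
PUSH 3  : 1 3
ADD     : 4
DUP     : 4 4
MUL     : 16
PUSH 5  : 16 5
SWAP    : 5 16
SUB     : -11
PUSH 7  : -11 7
MUL     : -77
POP     : (empty)
PUSH -9 : -9
POP     : (empty)
PUSH 3  : 3
PUSH 4  : 3 4
SUB     : -1
PUSH 16 : -1 16
PUSH 4  : -1 16 4
STORE 0 : -1 16
ADD     : 15
PUSH 6  : 15 6
POP     : 15
PUSH 2  : 15 2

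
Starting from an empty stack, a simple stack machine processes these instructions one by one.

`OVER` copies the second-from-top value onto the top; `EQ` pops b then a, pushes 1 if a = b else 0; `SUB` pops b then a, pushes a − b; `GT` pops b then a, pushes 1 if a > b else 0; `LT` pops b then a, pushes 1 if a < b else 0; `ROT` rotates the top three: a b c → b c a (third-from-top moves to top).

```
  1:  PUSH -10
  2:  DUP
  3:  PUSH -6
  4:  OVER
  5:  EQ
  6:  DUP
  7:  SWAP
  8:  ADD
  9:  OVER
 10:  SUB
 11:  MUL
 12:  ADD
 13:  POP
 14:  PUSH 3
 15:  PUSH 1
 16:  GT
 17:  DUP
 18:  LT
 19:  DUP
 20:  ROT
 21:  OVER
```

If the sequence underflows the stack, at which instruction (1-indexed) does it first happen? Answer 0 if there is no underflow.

20

PUSH -10 : [-10]
DUP      : [-10, -10]
PUSH -6  : [-10, -10, -6]
OVER     : [-10, -10, -6, -10]
EQ       : [-10, -10, 0]
DUP      : [-10, -10, 0, 0]
SWAP     : [-10, -10, 0, 0]
ADD      : [-10, -10, 0]
OVER     : [-10, -10, 0, -10]
SUB      : [-10, -10, 10]
MUL      : [-10, -100]
ADD      : [-110]
POP      : []
PUSH 3   : [3]
PUSH 1   : [3, 1]
GT       : [1]
DUP      : [1, 1]
LT       : [0]
DUP      : [0, 0]
ROT  — needs 3 operands, stack has 2 → underflow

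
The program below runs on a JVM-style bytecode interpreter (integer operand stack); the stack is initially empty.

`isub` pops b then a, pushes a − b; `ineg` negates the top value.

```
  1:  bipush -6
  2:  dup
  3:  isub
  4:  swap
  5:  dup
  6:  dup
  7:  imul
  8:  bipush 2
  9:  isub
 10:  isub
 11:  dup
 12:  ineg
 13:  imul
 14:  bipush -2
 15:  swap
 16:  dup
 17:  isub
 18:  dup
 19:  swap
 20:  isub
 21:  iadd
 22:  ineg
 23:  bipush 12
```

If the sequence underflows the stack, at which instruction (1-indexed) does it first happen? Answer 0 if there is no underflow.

bipush -6 → [-6]
dup       → [-6, -6]
isub      → [0]
swap  — needs 2 operands, stack has 1 → underflow

4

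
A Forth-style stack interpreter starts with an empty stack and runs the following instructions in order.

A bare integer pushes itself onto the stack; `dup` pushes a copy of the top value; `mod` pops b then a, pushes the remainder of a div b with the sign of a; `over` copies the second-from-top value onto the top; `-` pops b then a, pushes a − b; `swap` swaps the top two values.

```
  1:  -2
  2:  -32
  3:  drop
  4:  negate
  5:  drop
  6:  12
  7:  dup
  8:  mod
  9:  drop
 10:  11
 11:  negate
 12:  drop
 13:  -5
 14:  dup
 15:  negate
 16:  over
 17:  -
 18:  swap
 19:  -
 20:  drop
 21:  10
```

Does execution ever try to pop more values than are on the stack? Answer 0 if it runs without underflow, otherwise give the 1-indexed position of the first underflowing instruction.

-2     -> [-2]
-32    -> [-2, -32]
drop   -> [-2]
negate -> [2]
drop   -> []
12     -> [12]
dup    -> [12, 12]
mod    -> [0]
drop   -> []
11     -> [11]
negate -> [-11]
drop   -> []
-5     -> [-5]
dup    -> [-5, -5]
negate -> [-5, 5]
over   -> [-5, 5, -5]
-      -> [-5, 10]
swap   -> [10, -5]
-      -> [15]
drop   -> []
10     -> [10]

0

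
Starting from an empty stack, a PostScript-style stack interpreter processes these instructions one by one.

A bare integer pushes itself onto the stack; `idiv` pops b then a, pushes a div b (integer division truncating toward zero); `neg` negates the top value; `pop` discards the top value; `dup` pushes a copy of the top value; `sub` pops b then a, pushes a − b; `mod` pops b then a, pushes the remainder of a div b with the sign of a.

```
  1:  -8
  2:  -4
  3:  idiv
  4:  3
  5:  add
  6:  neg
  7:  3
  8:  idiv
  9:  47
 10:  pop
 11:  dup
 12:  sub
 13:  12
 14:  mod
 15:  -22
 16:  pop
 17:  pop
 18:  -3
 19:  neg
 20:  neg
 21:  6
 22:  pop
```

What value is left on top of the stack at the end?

-3

-8   -> [-8]
-4   -> [-8, -4]
idiv -> [2]
3    -> [2, 3]
add  -> [5]
neg  -> [-5]
3    -> [-5, 3]
idiv -> [-1]
47   -> [-1, 47]
pop  -> [-1]
dup  -> [-1, -1]
sub  -> [0]
12   -> [0, 12]
mod  -> [0]
-22  -> [0, -22]
pop  -> [0]
pop  -> []
-3   -> [-3]
neg  -> [3]
neg  -> [-3]
6    -> [-3, 6]
pop  -> [-3]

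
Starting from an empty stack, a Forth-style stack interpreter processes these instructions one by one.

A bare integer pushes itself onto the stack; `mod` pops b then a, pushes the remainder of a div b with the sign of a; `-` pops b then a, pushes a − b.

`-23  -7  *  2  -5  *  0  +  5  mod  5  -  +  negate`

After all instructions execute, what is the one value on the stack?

-23    : [-23]
-7     : [-23, -7]
*      : [161]
2      : [161, 2]
-5     : [161, 2, -5]
*      : [161, -10]
0      : [161, -10, 0]
+      : [161, -10]
5      : [161, -10, 5]
mod    : [161, 0]
5      : [161, 0, 5]
-      : [161, -5]
+      : [156]
negate : [-156]

-156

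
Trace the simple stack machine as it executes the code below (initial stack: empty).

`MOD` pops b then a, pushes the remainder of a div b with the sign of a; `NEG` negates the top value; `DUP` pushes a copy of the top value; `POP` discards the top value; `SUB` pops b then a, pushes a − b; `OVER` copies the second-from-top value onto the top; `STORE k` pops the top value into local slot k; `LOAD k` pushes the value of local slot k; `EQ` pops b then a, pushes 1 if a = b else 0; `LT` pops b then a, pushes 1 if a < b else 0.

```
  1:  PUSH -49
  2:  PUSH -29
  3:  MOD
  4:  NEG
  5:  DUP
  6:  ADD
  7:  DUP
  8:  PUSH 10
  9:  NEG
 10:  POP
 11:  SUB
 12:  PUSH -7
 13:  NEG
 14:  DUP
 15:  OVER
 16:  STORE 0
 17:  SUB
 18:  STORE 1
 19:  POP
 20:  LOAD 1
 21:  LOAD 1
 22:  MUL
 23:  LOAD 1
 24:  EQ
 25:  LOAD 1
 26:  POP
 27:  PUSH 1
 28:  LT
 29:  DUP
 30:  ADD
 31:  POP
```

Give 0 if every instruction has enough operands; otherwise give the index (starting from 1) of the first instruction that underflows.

0

PUSH -49 → [-49]
PUSH -29 → [-49, -29]
MOD      → [-20]
NEG      → [20]
DUP      → [20, 20]
ADD      → [40]
DUP      → [40, 40]
PUSH 10  → [40, 40, 10]
NEG      → [40, 40, -10]
POP      → [40, 40]
SUB      → [0]
PUSH -7  → [0, -7]
NEG      → [0, 7]
DUP      → [0, 7, 7]
OVER     → [0, 7, 7, 7]
STORE 0  → [0, 7, 7]
SUB      → [0, 0]
STORE 1  → [0]
POP      → []
LOAD 1   → [0]
LOAD 1   → [0, 0]
MUL      → [0]
LOAD 1   → [0, 0]
EQ       → [1]
LOAD 1   → [1, 0]
POP      → [1]
PUSH 1   → [1, 1]
LT       → [0]
DUP      → [0, 0]
ADD      → [0]
POP      → []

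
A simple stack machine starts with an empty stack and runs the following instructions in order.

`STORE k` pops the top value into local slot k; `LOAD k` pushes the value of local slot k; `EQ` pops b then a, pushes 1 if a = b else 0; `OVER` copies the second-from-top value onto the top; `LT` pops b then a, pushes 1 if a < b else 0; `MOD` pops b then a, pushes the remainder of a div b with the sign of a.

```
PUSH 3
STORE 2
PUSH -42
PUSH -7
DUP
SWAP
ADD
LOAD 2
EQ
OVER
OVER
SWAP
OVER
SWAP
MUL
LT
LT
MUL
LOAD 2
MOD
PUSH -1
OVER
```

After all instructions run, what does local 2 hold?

3

PUSH 3   -> 3
STORE 2  -> (empty)
PUSH -42 -> -42
PUSH -7  -> -42 -7
DUP      -> -42 -7 -7
SWAP     -> -42 -7 -7
ADD      -> -42 -14
LOAD 2   -> -42 -14 3
EQ       -> -42 0
OVER     -> -42 0 -42
OVER     -> -42 0 -42 0
SWAP     -> -42 0 0 -42
OVER     -> -42 0 0 -42 0
SWAP     -> -42 0 0 0 -42
MUL      -> -42 0 0 0
LT       -> -42 0 0
LT       -> -42 0
MUL      -> 0
LOAD 2   -> 0 3
MOD      -> 0
PUSH -1  -> 0 -1
OVER     -> 0 -1 0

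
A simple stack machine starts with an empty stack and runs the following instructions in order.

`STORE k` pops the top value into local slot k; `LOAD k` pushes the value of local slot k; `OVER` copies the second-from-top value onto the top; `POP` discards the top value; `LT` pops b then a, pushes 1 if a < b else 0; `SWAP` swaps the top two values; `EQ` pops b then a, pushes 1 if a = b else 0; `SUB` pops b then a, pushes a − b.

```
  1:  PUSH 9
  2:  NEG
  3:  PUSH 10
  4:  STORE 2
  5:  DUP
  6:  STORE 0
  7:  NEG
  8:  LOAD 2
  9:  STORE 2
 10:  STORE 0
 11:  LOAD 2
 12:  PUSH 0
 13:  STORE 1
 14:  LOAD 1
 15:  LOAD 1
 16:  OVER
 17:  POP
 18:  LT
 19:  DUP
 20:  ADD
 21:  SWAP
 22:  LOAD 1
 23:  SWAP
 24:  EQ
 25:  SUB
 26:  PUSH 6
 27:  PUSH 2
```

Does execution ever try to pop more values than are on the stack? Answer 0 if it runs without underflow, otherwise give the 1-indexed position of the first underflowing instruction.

0

PUSH 9  : 9
NEG     : -9
PUSH 10 : -9 10
STORE 2 : -9
DUP     : -9 -9
STORE 0 : -9
NEG     : 9
LOAD 2  : 9 10
STORE 2 : 9
STORE 0 : (empty)
LOAD 2  : 10
PUSH 0  : 10 0
STORE 1 : 10
LOAD 1  : 10 0
LOAD 1  : 10 0 0
OVER    : 10 0 0 0
POP     : 10 0 0
LT      : 10 0
DUP     : 10 0 0
ADD     : 10 0
SWAP    : 0 10
LOAD 1  : 0 10 0
SWAP    : 0 0 10
EQ      : 0 0
SUB     : 0
PUSH 6  : 0 6
PUSH 2  : 0 6 2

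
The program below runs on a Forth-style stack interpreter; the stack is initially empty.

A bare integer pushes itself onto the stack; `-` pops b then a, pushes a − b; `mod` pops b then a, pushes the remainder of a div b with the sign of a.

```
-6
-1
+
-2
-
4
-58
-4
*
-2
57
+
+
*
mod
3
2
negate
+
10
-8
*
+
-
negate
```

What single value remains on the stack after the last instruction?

-6     -> [-6]
-1     -> [-6, -1]
+      -> [-7]
-2     -> [-7, -2]
-      -> [-5]
4      -> [-5, 4]
-58    -> [-5, 4, -58]
-4     -> [-5, 4, -58, -4]
*      -> [-5, 4, 232]
-2     -> [-5, 4, 232, -2]
57     -> [-5, 4, 232, -2, 57]
+      -> [-5, 4, 232, 55]
+      -> [-5, 4, 287]
*      -> [-5, 1148]
mod    -> [-5]
3      -> [-5, 3]
2      -> [-5, 3, 2]
negate -> [-5, 3, -2]
+      -> [-5, 1]
10     -> [-5, 1, 10]
-8     -> [-5, 1, 10, -8]
*      -> [-5, 1, -80]
+      -> [-5, -79]
-      -> [74]
negate -> [-74]

-74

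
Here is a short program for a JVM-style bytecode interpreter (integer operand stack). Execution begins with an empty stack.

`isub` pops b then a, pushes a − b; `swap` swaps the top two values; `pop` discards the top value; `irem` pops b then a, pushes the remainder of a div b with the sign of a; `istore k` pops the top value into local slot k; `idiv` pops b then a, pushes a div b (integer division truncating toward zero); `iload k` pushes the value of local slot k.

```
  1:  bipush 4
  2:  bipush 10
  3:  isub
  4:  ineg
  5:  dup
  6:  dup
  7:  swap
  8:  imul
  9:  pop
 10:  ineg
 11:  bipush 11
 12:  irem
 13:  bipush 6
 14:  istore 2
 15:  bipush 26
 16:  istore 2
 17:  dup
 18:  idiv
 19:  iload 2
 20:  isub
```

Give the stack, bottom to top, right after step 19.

[1, 26]

bipush 4  -> [4]
bipush 10 -> [4, 10]
isub      -> [-6]
ineg      -> [6]
dup       -> [6, 6]
dup       -> [6, 6, 6]
swap      -> [6, 6, 6]
imul      -> [6, 36]
pop       -> [6]
ineg      -> [-6]
bipush 11 -> [-6, 11]
irem      -> [-6]
bipush 6  -> [-6, 6]
istore 2  -> [-6]
bipush 26 -> [-6, 26]
istore 2  -> [-6]
dup       -> [-6, -6]
idiv      -> [1]
iload 2   -> [1, 26]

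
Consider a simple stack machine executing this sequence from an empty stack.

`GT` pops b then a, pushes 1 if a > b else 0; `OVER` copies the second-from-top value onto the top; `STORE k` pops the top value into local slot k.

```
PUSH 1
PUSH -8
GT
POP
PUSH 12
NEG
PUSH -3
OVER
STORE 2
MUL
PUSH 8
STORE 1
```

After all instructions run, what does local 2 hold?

PUSH 1  -> 1
PUSH -8 -> 1 -8
GT      -> 1
POP     -> (empty)
PUSH 12 -> 12
NEG     -> -12
PUSH -3 -> -12 -3
OVER    -> -12 -3 -12
STORE 2 -> -12 -3
MUL     -> 36
PUSH 8  -> 36 8
STORE 1 -> 36

-12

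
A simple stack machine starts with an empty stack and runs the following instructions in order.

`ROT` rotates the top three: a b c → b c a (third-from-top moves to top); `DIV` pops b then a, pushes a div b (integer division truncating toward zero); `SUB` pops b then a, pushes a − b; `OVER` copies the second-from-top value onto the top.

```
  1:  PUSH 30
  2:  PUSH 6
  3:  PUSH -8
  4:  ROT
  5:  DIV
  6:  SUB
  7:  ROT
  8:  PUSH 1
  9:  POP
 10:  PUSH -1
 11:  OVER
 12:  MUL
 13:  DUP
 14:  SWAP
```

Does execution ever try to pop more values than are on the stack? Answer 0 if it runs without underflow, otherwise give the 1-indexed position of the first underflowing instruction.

PUSH 30 → [30]
PUSH 6  → [30, 6]
PUSH -8 → [30, 6, -8]
ROT     → [6, -8, 30]
DIV     → [6, 0]
SUB     → [6]
ROT  — needs 3 operands, stack has 1 → underflow

7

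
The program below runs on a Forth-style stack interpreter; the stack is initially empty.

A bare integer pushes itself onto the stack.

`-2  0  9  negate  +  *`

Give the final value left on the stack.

18

-2     → -2
0      → -2 0
9      → -2 0 9
negate → -2 0 -9
+      → -2 -9
*      → 18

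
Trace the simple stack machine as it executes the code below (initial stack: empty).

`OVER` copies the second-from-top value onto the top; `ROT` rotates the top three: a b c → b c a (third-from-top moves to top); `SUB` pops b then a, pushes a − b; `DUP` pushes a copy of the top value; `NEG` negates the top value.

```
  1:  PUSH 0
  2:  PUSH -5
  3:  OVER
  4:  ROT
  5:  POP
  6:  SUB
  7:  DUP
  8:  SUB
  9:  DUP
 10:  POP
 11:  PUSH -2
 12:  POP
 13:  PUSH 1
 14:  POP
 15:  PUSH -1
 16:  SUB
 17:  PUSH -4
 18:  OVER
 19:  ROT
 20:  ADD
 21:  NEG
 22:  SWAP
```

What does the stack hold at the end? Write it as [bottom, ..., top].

PUSH 0  : 0
PUSH -5 : 0 -5
OVER    : 0 -5 0
ROT     : -5 0 0
POP     : -5 0
SUB     : -5
DUP     : -5 -5
SUB     : 0
DUP     : 0 0
POP     : 0
PUSH -2 : 0 -2
POP     : 0
PUSH 1  : 0 1
POP     : 0
PUSH -1 : 0 -1
SUB     : 1
PUSH -4 : 1 -4
OVER    : 1 -4 1
ROT     : -4 1 1
ADD     : -4 2
NEG     : -4 -2
SWAP    : -2 -4

[-2, -4]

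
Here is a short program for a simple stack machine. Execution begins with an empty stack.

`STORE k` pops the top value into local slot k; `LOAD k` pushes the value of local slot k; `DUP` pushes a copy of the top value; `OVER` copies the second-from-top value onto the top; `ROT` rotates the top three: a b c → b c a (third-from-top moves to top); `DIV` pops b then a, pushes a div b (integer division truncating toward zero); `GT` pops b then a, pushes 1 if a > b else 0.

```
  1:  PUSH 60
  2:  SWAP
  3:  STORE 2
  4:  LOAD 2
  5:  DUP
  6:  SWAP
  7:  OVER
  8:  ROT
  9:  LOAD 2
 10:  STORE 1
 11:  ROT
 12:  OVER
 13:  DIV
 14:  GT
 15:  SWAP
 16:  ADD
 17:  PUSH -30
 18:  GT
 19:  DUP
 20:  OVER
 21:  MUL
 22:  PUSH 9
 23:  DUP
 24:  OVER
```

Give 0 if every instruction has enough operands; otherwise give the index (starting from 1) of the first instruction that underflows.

PUSH 60  60
SWAP  — needs 2 operands, stack has 1 → underflow

2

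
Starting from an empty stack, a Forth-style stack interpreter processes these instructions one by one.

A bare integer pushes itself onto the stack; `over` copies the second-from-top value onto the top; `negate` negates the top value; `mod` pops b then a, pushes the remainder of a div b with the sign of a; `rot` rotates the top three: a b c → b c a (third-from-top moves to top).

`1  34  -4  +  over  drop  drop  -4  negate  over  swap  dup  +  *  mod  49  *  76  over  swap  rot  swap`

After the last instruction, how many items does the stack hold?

3

1      : 1
34     : 1 34
-4     : 1 34 -4
+      : 1 30
over   : 1 30 1
drop   : 1 30
drop   : 1
-4     : 1 -4
negate : 1 4
over   : 1 4 1
swap   : 1 1 4
dup    : 1 1 4 4
+      : 1 1 8
*      : 1 8
mod    : 1
49     : 1 49
*      : 49
76     : 49 76
over   : 49 76 49
swap   : 49 49 76
rot    : 49 76 49
swap   : 49 49 76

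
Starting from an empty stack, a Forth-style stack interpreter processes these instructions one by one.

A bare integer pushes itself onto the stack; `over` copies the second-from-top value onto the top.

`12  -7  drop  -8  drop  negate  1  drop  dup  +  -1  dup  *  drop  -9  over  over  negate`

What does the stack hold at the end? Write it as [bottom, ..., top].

12      [12]
-7      [12, -7]
drop    [12]
-8      [12, -8]
drop    [12]
negate  [-12]
1       [-12, 1]
drop    [-12]
dup     [-12, -12]
+       [-24]
-1      [-24, -1]
dup     [-24, -1, -1]
*       [-24, 1]
drop    [-24]
-9      [-24, -9]
over    [-24, -9, -24]
over    [-24, -9, -24, -9]
negate  [-24, -9, -24, 9]

[-24, -9, -24, 9]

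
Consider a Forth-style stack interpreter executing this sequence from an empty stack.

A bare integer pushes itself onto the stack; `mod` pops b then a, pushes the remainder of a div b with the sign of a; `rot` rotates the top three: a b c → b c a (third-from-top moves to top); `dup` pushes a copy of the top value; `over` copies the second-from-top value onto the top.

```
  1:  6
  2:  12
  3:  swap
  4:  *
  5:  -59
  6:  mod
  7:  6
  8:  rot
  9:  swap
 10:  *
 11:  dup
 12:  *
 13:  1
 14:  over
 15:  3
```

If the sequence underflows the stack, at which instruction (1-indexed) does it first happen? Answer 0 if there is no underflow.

6    : 6
12   : 6 12
swap : 12 6
*    : 72
-59  : 72 -59
mod  : 13
6    : 13 6
rot  — needs 3 operands, stack has 2 → underflow

8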